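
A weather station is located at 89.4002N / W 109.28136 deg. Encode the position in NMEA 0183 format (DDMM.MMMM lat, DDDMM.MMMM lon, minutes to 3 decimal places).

8924.012,N / 10916.882,W

Lat: fractional part 0.400200 → 24.01200 minutes
Lon: 109° + 0.281360 × 60 = 109° 16.88160′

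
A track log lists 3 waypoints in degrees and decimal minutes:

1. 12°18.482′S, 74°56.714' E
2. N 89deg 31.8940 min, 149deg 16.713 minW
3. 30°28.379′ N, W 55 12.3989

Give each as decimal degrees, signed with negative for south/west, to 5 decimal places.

1. -12.30803, 74.94523
2. 89.53157, -149.27855
3. 30.47298, -55.20665

Point 1:
  φ: 18.482′ = 0.308033°; total 12.308033
  S ⇒ negate
  λ: 74 + 56.714/60 = 74.945233
  E → positive
Point 2:
  φ: 89 + 31.894/60 = 89.531567
  N → positive
  λ: 16.713′ = 0.278550°; total 149.278550
  W → negative
Point 3:
  Latitude: 30 + 28.379/60 = 30.472983
  N → positive
  Longitude: 12.3989′ = 0.206648°; total 55.206648
  W → negative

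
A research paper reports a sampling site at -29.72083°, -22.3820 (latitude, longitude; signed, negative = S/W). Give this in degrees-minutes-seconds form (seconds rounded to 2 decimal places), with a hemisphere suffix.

29°43′14.99″ S, 22°22′55.20″ W

Latitude is negative → S; |value| = 29.720830
Lat: whole degrees 29; 43.24980′ → 43′ and 14.9880″
Longitude is negative → W; |value| = 22.382000
λ: 0.382000 × 60 = 22.92000′ → 22′, remainder × 60 = 55.2000″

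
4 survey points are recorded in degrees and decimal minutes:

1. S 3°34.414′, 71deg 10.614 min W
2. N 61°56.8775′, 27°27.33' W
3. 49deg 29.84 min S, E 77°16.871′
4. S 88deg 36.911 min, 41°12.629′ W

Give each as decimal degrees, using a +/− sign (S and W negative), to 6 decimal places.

1. -3.573567, -71.176900
2. 61.947958, -27.455500
3. -49.497333, 77.281183
4. -88.615183, -41.210483

Point 1:
  Lat: 3 + 34.414/60 = 3.5735667
  S ⇒ negate
  Longitude: 71 + 10.614/60 = 71.1769000
  hemisphere W, so the sign is −
Point 2:
  Latitude: 61 + 56.8775/60 = 61.9479583
  N ⇒ keep positive
  Longitude: 27.33′ = 0.455500°; total 27.4555000
  W → negative
Point 3:
  Latitude: 29.84′ = 0.497333°; total 49.4973333
  S ⇒ negate
  λ: 16.871′ = 0.281183°; total 77.2811833
  E ⇒ keep positive
Point 4:
  φ: 36.911′ = 0.615183°; total 88.6151833
  S ⇒ negate
  Lon: 12.629′ = 0.210483°; total 41.2104833
  hemisphere W, so the sign is −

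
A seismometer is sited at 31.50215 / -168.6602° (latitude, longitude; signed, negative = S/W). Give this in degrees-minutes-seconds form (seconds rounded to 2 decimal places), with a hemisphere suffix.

31°30′7.74″ N, 168°39′36.72″ W

Latitude: 0.502150 × 60 = 30.12900′ → 30′, remainder × 60 = 7.7400″
Longitude is negative → W; |value| = 168.660200
Longitude: 0.660200° → 39.61200′; 0.61200 × 60 = 36.7200″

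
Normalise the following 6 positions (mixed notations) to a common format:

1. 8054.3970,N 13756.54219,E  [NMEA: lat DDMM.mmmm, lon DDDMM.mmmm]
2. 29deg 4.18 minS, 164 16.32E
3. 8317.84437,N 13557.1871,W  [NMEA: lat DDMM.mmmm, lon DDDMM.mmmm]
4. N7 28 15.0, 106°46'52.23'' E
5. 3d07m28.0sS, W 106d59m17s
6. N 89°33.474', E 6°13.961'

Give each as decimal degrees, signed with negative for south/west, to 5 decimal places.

Point 1:
  φ: degrees = first 2 digits = 80, minutes = 54.397; 80 + 54.397/60 = 80.906617
  N → positive
  Longitude: degrees = first 3 digits = 137, minutes = 56.54219; 137 + 56.54219/60 = 137.942370
  E ⇒ keep positive
Point 2:
  Latitude: 29 + 4.18/60 = 29.069667
  hemisphere S, so the sign is −
  Longitude: 16.32′ = 0.272000°; total 164.272000
  E → positive
Point 3:
  φ: split at 2 digits → 83° and 17.84437′; 83 + 17.84437/60 = 83.297406
  N ⇒ keep positive
  λ: degrees = first 3 digits = 135, minutes = 57.1871; 135 + 57.1871/60 = 135.953118
  hemisphere W, so the sign is −
Point 4:
  φ: 7° + 28/60 + 15/3600 = 7 + 0.466667 + 0.004167 = 7.470833
  N → positive
  λ: 106 + 46/60 + 52.23/3600 = 106.781175
  E ⇒ keep positive
Point 5:
  Lat: 7′ + 28″ = 7.46667′; 3 + 7.46667/60 = 3.124444
  S → negative
  Lon: 106° + 59/60 + 17/3600 = 106 + 0.983333 + 0.004722 = 106.988056
  W → negative
Point 6:
  Lat: 33.474′ = 0.557900°; total 89.557900
  N ⇒ keep positive
  Lon: 13.961′ = 0.232683°; total 6.232683
  E → positive

1. 80.90662, 137.94237
2. -29.06967, 164.27200
3. 83.29741, -135.95312
4. 7.47083, 106.78118
5. -3.12444, -106.98806
6. 89.55790, 6.23268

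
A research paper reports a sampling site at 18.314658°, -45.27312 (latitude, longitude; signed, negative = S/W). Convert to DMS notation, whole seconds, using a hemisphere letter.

Latitude: 0.314658 × 60 = 18.87948′ → 18′, remainder × 60 = 52.77″
Longitude is negative → W; |value| = 45.273120
Longitude: whole degrees 45; 16.38720′ → 16′ and 23.23″

18°18′53″ N, 45°16′23″ W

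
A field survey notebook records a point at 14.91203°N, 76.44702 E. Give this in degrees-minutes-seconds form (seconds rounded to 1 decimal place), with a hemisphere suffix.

14°54′43.3″ N, 76°26′49.3″ E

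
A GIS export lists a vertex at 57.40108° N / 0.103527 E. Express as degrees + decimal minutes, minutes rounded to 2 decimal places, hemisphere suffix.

57° 24.06′ N, 0° 6.21′ E

Latitude: minutes = (57.401080 − 57) × 60 = 24.0648
Longitude: fractional part 0.103527 → 6.2116 minutes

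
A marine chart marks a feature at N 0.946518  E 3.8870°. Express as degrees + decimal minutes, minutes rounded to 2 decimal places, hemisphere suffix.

0° 56.79′ N, 3° 53.22′ E

Lat: 0° + 0.946518 × 60 = 0° 56.7911′
λ: minutes = (3.887000 − 3) × 60 = 53.2200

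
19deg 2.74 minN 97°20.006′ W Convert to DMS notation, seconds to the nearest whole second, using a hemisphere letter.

19°02′44″ N, 97°20′0″ W

Lat: 2.74000′ → 2′ and 0.74000 × 60 = 44.40″
λ: 20.00600′ → 20′ and 0.00600 × 60 = 0.36″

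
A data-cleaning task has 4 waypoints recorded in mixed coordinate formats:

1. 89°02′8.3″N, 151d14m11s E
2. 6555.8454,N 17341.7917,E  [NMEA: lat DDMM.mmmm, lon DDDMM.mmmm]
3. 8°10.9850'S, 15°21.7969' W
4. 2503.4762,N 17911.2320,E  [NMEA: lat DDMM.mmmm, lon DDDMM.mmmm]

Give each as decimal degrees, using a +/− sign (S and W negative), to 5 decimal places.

1. 89.03564, 151.23639
2. 65.93076, 173.69653
3. -8.18308, -15.36328
4. 25.05794, 179.18720

Point 1:
  Lat: 2′ + 8.3″ = 2.13833′; 89 + 2.13833/60 = 89.035639
  N → positive
  Lon: 151 + 14/60 + 11/3600 = 151.236389
  E → positive
Point 2:
  φ: split at 2 digits → 65° and 55.8454′; 65 + 55.8454/60 = 65.930757
  N ⇒ keep positive
  Longitude: degrees = first 3 digits = 173, minutes = 41.7917; 173 + 41.7917/60 = 173.696528
  E ⇒ keep positive
Point 3:
  φ: 10.985′ = 0.183083°; total 8.183083
  S → negative
  λ: 21.7969′ = 0.363282°; total 15.363282
  W ⇒ negate
Point 4:
  Latitude: degrees = first 2 digits = 25, minutes = 3.4762; 25 + 3.4762/60 = 25.057937
  N ⇒ keep positive
  λ: degrees = first 3 digits = 179, minutes = 11.232; 179 + 11.232/60 = 179.187200
  E ⇒ keep positive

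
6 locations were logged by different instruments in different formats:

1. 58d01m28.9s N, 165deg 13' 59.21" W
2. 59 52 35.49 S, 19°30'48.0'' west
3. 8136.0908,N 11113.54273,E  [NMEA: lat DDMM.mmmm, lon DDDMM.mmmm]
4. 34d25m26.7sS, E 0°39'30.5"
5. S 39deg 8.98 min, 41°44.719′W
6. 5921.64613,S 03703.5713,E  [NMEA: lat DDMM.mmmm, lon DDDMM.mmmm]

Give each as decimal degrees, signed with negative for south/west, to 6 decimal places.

Point 1:
  Lat: 1′ + 28.9″ = 1.48167′; 58 + 1.48167/60 = 58.0246944
  N ⇒ keep positive
  Lon: 13′ + 59.21″ = 13.98683′; 165 + 13.98683/60 = 165.2331139
  hemisphere W, so the sign is −
Point 2:
  φ: 52′ + 35.49″ = 52.59150′; 59 + 52.59150/60 = 59.8765250
  S → negative
  Lon: 19° + 30/60 + 48/3600 = 19 + 0.500000 + 0.013333 = 19.5133333
  hemisphere W, so the sign is −
Point 3:
  φ: split at 2 digits → 81° and 36.0908′; 81 + 36.0908/60 = 81.6015133
  N ⇒ keep positive
  Lon: split at 3 digits → 111° and 13.54273′; 111 + 13.54273/60 = 111.2257122
  E → positive
Point 4:
  Lat: 25′ + 26.7″ = 25.44500′; 34 + 25.44500/60 = 34.4240833
  S ⇒ negate
  Longitude: 0 + 39/60 + 30.5/3600 = 0.6584722
  E → positive
Point 5:
  Lat: 39 + 8.98/60 = 39.1496667
  S → negative
  λ: 41 + 44.719/60 = 41.7453167
  W → negative
Point 6:
  φ: degrees = first 2 digits = 59, minutes = 21.64613; 59 + 21.64613/60 = 59.3607688
  S ⇒ negate
  Lon: degrees = first 3 digits = 37, minutes = 3.5713; 37 + 3.5713/60 = 37.0595217
  E ⇒ keep positive

1. 58.024694, -165.233114
2. -59.876525, -19.513333
3. 81.601513, 111.225712
4. -34.424083, 0.658472
5. -39.149667, -41.745317
6. -59.360769, 37.059522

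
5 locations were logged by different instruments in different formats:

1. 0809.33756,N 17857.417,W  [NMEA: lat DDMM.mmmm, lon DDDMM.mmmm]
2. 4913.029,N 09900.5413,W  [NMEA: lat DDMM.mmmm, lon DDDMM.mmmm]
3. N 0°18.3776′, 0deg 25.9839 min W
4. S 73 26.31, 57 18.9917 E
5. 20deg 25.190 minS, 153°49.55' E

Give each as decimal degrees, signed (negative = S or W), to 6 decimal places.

Point 1:
  Lat: degrees = first 2 digits = 8, minutes = 9.33756; 8 + 9.33756/60 = 8.1556260
  N → positive
  λ: split at 3 digits → 178° and 57.417′; 178 + 57.417/60 = 178.9569500
  hemisphere W, so the sign is −
Point 2:
  Lat: split at 2 digits → 49° and 13.029′; 49 + 13.029/60 = 49.2171500
  N ⇒ keep positive
  λ: split at 3 digits → 099° and 0.5413′; 99 + 0.5413/60 = 99.0090217
  hemisphere W, so the sign is −
Point 3:
  Latitude: 0 + 18.3776/60 = 0.3062933
  N → positive
  Lon: 25.9839′ = 0.433065°; total 0.4330650
  hemisphere W, so the sign is −
Point 4:
  Latitude: 73 + 26.31/60 = 73.4385000
  S → negative
  Longitude: 57 + 18.9917/60 = 57.3165283
  E → positive
Point 5:
  Lat: 25.19′ = 0.419833°; total 20.4198333
  S → negative
  λ: 49.55′ = 0.825833°; total 153.8258333
  E → positive

1. 8.155626, -178.956950
2. 49.217150, -99.009022
3. 0.306293, -0.433065
4. -73.438500, 57.316528
5. -20.419833, 153.825833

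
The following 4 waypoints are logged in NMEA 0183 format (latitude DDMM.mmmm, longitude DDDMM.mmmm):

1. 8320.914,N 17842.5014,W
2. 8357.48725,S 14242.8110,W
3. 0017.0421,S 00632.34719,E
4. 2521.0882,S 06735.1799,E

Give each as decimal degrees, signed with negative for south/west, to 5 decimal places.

1. 83.34857, -178.70836
2. -83.95812, -142.71352
3. -0.28404, 6.53912
4. -25.35147, 67.58633

Point 1:
  Lat: split at 2 digits → 83° and 20.914′; 83 + 20.914/60 = 83.348567
  N ⇒ keep positive
  Lon: degrees = first 3 digits = 178, minutes = 42.5014; 178 + 42.5014/60 = 178.708357
  W ⇒ negate
Point 2:
  Lat: degrees = first 2 digits = 83, minutes = 57.48725; 83 + 57.48725/60 = 83.958121
  hemisphere S, so the sign is −
  Lon: degrees = first 3 digits = 142, minutes = 42.811; 142 + 42.811/60 = 142.713517
  hemisphere W, so the sign is −
Point 3:
  Latitude: degrees = first 2 digits = 0, minutes = 17.0421; 0 + 17.0421/60 = 0.284035
  S → negative
  λ: degrees = first 3 digits = 6, minutes = 32.34719; 6 + 32.34719/60 = 6.539120
  E ⇒ keep positive
Point 4:
  Latitude: split at 2 digits → 25° and 21.0882′; 25 + 21.0882/60 = 25.351470
  hemisphere S, so the sign is −
  λ: degrees = first 3 digits = 67, minutes = 35.1799; 67 + 35.1799/60 = 67.586332
  E → positive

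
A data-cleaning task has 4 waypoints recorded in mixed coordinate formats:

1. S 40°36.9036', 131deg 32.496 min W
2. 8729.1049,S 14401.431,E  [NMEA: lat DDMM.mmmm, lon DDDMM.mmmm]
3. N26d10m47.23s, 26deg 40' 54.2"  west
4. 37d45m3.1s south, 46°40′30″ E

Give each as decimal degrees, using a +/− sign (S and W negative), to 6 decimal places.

Point 1:
  Latitude: 40 + 36.9036/60 = 40.6150600
  S ⇒ negate
  Lon: 131 + 32.496/60 = 131.5416000
  W → negative
Point 2:
  Latitude: degrees = first 2 digits = 87, minutes = 29.1049; 87 + 29.1049/60 = 87.4850817
  hemisphere S, so the sign is −
  Longitude: degrees = first 3 digits = 144, minutes = 1.431; 144 + 1.431/60 = 144.0238500
  E ⇒ keep positive
Point 3:
  Latitude: 10′ + 47.23″ = 10.78717′; 26 + 10.78717/60 = 26.1797861
  N → positive
  Lon: 26° + 40/60 + 54.2/3600 = 26 + 0.666667 + 0.015056 = 26.6817222
  hemisphere W, so the sign is −
Point 4:
  Latitude: 37 + 45/60 + 3.1/3600 = 37.7508611
  S ⇒ negate
  Longitude: 40′ + 30″ = 40.50000′; 46 + 40.50000/60 = 46.6750000
  E ⇒ keep positive

1. -40.615060, -131.541600
2. -87.485082, 144.023850
3. 26.179786, -26.681722
4. -37.750861, 46.675000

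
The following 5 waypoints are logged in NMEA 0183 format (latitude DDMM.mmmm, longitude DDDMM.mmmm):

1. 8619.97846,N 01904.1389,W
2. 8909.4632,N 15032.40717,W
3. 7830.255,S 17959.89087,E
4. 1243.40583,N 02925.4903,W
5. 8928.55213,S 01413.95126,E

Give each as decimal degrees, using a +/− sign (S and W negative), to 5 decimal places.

Point 1:
  Latitude: degrees = first 2 digits = 86, minutes = 19.97846; 86 + 19.97846/60 = 86.332974
  N ⇒ keep positive
  Longitude: degrees = first 3 digits = 19, minutes = 4.1389; 19 + 4.1389/60 = 19.068982
  hemisphere W, so the sign is −
Point 2:
  φ: split at 2 digits → 89° and 9.4632′; 89 + 9.4632/60 = 89.157720
  N → positive
  λ: degrees = first 3 digits = 150, minutes = 32.40717; 150 + 32.40717/60 = 150.540120
  W ⇒ negate
Point 3:
  Lat: degrees = first 2 digits = 78, minutes = 30.255; 78 + 30.255/60 = 78.504250
  S ⇒ negate
  Longitude: split at 3 digits → 179° and 59.89087′; 179 + 59.89087/60 = 179.998181
  E ⇒ keep positive
Point 4:
  φ: degrees = first 2 digits = 12, minutes = 43.40583; 12 + 43.40583/60 = 12.723431
  N ⇒ keep positive
  λ: split at 3 digits → 029° and 25.4903′; 29 + 25.4903/60 = 29.424838
  W ⇒ negate
Point 5:
  Latitude: degrees = first 2 digits = 89, minutes = 28.55213; 89 + 28.55213/60 = 89.475869
  hemisphere S, so the sign is −
  λ: split at 3 digits → 014° and 13.95126′; 14 + 13.95126/60 = 14.232521
  E → positive

1. 86.33297, -19.06898
2. 89.15772, -150.54012
3. -78.50425, 179.99818
4. 12.72343, -29.42484
5. -89.47587, 14.23252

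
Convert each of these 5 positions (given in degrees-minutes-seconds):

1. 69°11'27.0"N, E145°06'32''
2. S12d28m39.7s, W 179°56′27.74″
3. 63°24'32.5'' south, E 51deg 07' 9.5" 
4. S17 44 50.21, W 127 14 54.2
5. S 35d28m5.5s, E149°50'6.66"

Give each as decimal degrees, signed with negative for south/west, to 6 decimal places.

1. 69.190833, 145.108889
2. -12.477694, -179.941039
3. -63.409028, 51.119306
4. -17.747281, -127.248389
5. -35.468194, 149.835183

Point 1:
  φ: 69° + 11/60 + 27/3600 = 69 + 0.183333 + 0.007500 = 69.1908333
  N → positive
  λ: 145 + 6/60 + 32/3600 = 145.1088889
  E ⇒ keep positive
Point 2:
  Lat: 28′ + 39.7″ = 28.66167′; 12 + 28.66167/60 = 12.4776944
  S → negative
  Lon: 179 + 56/60 + 27.74/3600 = 179.9410389
  W ⇒ negate
Point 3:
  φ: 63 + 24/60 + 32.5/3600 = 63.4090278
  hemisphere S, so the sign is −
  Longitude: 7′ + 9.5″ = 7.15833′; 51 + 7.15833/60 = 51.1193056
  E → positive
Point 4:
  φ: 17 + 44/60 + 50.21/3600 = 17.7472806
  hemisphere S, so the sign is −
  Lon: 127° + 14/60 + 54.2/3600 = 127 + 0.233333 + 0.015056 = 127.2483889
  W → negative
Point 5:
  Latitude: 28′ + 5.5″ = 28.09167′; 35 + 28.09167/60 = 35.4681944
  hemisphere S, so the sign is −
  λ: 149° + 50/60 + 6.66/3600 = 149 + 0.833333 + 0.001850 = 149.8351833
  E ⇒ keep positive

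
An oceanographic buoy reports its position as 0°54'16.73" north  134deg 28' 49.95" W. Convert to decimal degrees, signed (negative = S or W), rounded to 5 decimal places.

Lat: 54′ + 16.73″ = 54.27883′; 0 + 54.27883/60 = 0.904647
N ⇒ keep positive
Lon: 134 + 28/60 + 49.95/3600 = 134.480542
hemisphere W, so the sign is −

0.90465, -134.48054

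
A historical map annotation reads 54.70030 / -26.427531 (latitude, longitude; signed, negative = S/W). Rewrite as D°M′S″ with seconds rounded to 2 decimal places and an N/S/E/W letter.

Latitude: 0.700300° → 42.01800′; 0.01800 × 60 = 1.0800″
Longitude is negative → W; |value| = 26.427531
Longitude: 0.427531 × 60 = 25.65186′ → 25′, remainder × 60 = 39.1116″

54°42′1.08″ N, 26°25′39.11″ W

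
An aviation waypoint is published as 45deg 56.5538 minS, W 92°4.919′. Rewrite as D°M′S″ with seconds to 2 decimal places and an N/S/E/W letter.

45°56′33.23″ S, 92°04′55.14″ W

Lat: 56.55380′ → 56′ and 0.55380 × 60 = 33.2280″
Lon: fractional minutes 0.91900 × 60 = 55.1400″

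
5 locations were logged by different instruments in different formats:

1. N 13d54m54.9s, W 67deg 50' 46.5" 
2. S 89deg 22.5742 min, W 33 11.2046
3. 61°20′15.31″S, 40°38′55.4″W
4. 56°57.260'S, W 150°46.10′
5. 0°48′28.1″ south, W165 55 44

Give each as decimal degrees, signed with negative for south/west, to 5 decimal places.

1. 13.91525, -67.84625
2. -89.37624, -33.18674
3. -61.33759, -40.64872
4. -56.95433, -150.76833
5. -0.80781, -165.92889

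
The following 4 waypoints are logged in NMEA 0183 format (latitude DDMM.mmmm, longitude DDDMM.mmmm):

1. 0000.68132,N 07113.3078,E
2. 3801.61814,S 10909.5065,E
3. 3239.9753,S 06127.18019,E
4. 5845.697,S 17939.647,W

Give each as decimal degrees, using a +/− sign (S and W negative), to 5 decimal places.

1. 0.01136, 71.22180
2. -38.02697, 109.15844
3. -32.66626, 61.45300
4. -58.76162, -179.66078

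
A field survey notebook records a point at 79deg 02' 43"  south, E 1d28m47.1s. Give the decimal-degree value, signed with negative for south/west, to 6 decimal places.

-79.045278, 1.479750

Lat: 79 + 2/60 + 43/3600 = 79.0452778
S → negative
Lon: 1 + 28/60 + 47.1/3600 = 1.4797500
E → positive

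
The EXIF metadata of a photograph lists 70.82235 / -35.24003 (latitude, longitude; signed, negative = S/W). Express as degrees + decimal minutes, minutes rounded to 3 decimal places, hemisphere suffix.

70° 49.341′ N, 35° 14.402′ W

Latitude: fractional part 0.822350 → 49.34100 minutes
Longitude is negative → W; |value| = 35.240030
Lon: minutes = (35.240030 − 35) × 60 = 14.40180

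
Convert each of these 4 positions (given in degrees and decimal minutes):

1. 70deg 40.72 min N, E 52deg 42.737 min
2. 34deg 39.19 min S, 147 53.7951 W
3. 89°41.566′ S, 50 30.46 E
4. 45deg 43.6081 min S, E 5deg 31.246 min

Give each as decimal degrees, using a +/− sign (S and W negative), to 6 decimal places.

Point 1:
  Lat: 40.72′ = 0.678667°; total 70.6786667
  N → positive
  Longitude: 52 + 42.737/60 = 52.7122833
  E → positive
Point 2:
  Latitude: 34 + 39.19/60 = 34.6531667
  S ⇒ negate
  λ: 147 + 53.7951/60 = 147.8965850
  W ⇒ negate
Point 3:
  φ: 41.566′ = 0.692767°; total 89.6927667
  S → negative
  Lon: 30.46′ = 0.507667°; total 50.5076667
  E ⇒ keep positive
Point 4:
  φ: 43.6081′ = 0.726802°; total 45.7268017
  hemisphere S, so the sign is −
  λ: 5 + 31.246/60 = 5.5207667
  E → positive

1. 70.678667, 52.712283
2. -34.653167, -147.896585
3. -89.692767, 50.507667
4. -45.726802, 5.520767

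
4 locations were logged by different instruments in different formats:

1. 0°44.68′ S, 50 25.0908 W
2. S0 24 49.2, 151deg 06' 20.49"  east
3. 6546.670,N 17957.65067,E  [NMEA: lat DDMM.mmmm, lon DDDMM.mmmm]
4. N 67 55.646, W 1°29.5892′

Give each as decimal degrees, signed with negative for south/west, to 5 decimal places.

1. -0.74467, -50.41818
2. -0.41367, 151.10569
3. 65.77783, 179.96084
4. 67.92743, -1.49315

Point 1:
  Latitude: 0 + 44.68/60 = 0.744667
  S ⇒ negate
  λ: 50 + 25.0908/60 = 50.418180
  hemisphere W, so the sign is −
Point 2:
  Lat: 0° + 24/60 + 49.2/3600 = 0 + 0.400000 + 0.013667 = 0.413667
  S ⇒ negate
  Lon: 6′ + 20.49″ = 6.34150′; 151 + 6.34150/60 = 151.105692
  E → positive
Point 3:
  Latitude: split at 2 digits → 65° and 46.67′; 65 + 46.67/60 = 65.777833
  N ⇒ keep positive
  Lon: split at 3 digits → 179° and 57.65067′; 179 + 57.65067/60 = 179.960845
  E → positive
Point 4:
  φ: 67 + 55.646/60 = 67.927433
  N ⇒ keep positive
  Lon: 1 + 29.5892/60 = 1.493153
  hemisphere W, so the sign is −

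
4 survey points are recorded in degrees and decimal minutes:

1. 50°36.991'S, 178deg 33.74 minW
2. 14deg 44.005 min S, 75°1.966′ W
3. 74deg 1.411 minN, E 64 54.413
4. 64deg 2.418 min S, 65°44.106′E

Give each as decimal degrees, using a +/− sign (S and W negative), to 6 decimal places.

1. -50.616517, -178.562333
2. -14.733417, -75.032767
3. 74.023517, 64.906883
4. -64.040300, 65.735100

Point 1:
  Latitude: 36.991′ = 0.616517°; total 50.6165167
  S → negative
  Longitude: 178 + 33.74/60 = 178.5623333
  hemisphere W, so the sign is −
Point 2:
  Lat: 14 + 44.005/60 = 14.7334167
  hemisphere S, so the sign is −
  Lon: 1.966′ = 0.032767°; total 75.0327667
  hemisphere W, so the sign is −
Point 3:
  φ: 1.411′ = 0.023517°; total 74.0235167
  N ⇒ keep positive
  Longitude: 64 + 54.413/60 = 64.9068833
  E ⇒ keep positive
Point 4:
  φ: 64 + 2.418/60 = 64.0403000
  hemisphere S, so the sign is −
  Longitude: 65 + 44.106/60 = 65.7351000
  E ⇒ keep positive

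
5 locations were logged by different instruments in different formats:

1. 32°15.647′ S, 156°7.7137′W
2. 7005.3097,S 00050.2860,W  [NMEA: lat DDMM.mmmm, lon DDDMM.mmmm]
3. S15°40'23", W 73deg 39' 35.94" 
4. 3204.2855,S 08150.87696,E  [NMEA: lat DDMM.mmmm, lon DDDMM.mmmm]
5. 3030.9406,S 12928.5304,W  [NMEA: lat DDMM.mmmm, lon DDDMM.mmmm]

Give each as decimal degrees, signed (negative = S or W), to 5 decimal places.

Point 1:
  Latitude: 15.647′ = 0.260783°; total 32.260783
  hemisphere S, so the sign is −
  Longitude: 156 + 7.7137/60 = 156.128562
  W → negative
Point 2:
  φ: degrees = first 2 digits = 70, minutes = 5.3097; 70 + 5.3097/60 = 70.088495
  S ⇒ negate
  Lon: split at 3 digits → 000° and 50.286′; 0 + 50.286/60 = 0.838100
  W ⇒ negate
Point 3:
  Lat: 15 + 40/60 + 23/3600 = 15.673056
  hemisphere S, so the sign is −
  λ: 39′ + 35.94″ = 39.59900′; 73 + 39.59900/60 = 73.659983
  W → negative
Point 4:
  Lat: degrees = first 2 digits = 32, minutes = 4.2855; 32 + 4.2855/60 = 32.071425
  S ⇒ negate
  λ: degrees = first 3 digits = 81, minutes = 50.87696; 81 + 50.87696/60 = 81.847949
  E ⇒ keep positive
Point 5:
  Latitude: degrees = first 2 digits = 30, minutes = 30.9406; 30 + 30.9406/60 = 30.515677
  hemisphere S, so the sign is −
  Longitude: split at 3 digits → 129° and 28.5304′; 129 + 28.5304/60 = 129.475507
  W ⇒ negate

1. -32.26078, -156.12856
2. -70.08850, -0.83810
3. -15.67306, -73.65998
4. -32.07143, 81.84795
5. -30.51568, -129.47551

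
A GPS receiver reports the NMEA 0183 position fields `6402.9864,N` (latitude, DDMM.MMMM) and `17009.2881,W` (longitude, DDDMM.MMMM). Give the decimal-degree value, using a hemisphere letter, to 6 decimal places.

64.049773° N, 170.154802° W

Latitude: degrees = first 2 digits = 64, minutes = 2.9864; 64 + 2.9864/60 = 64.0497733
Lon: degrees = first 3 digits = 170, minutes = 9.2881; 170 + 9.2881/60 = 170.1548017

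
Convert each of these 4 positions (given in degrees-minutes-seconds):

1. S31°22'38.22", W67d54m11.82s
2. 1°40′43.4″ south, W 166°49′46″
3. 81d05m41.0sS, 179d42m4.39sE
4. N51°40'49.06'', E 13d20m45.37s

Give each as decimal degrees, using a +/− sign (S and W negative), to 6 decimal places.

1. -31.377283, -67.903283
2. -1.678722, -166.829444
3. -81.094722, 179.701219
4. 51.680294, 13.345936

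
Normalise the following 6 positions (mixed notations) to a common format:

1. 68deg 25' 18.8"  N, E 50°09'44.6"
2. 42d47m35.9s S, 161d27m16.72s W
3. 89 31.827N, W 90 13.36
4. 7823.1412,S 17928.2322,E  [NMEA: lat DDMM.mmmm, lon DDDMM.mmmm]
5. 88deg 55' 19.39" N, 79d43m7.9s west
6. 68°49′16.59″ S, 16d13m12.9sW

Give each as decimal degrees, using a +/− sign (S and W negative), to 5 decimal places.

1. 68.42189, 50.16239
2. -42.79331, -161.45464
3. 89.53045, -90.22267
4. -78.38569, 179.47054
5. 88.92205, -79.71886
6. -68.82128, -16.22025

Point 1:
  φ: 68 + 25/60 + 18.8/3600 = 68.421889
  N → positive
  Lon: 50° + 9/60 + 44.6/3600 = 50 + 0.150000 + 0.012389 = 50.162389
  E → positive
Point 2:
  φ: 42° + 47/60 + 35.9/3600 = 42 + 0.783333 + 0.009972 = 42.793306
  S ⇒ negate
  Longitude: 161° + 27/60 + 16.72/3600 = 161 + 0.450000 + 0.004644 = 161.454644
  W → negative
Point 3:
  Lat: 89 + 31.827/60 = 89.530450
  N ⇒ keep positive
  Lon: 13.36′ = 0.222667°; total 90.222667
  hemisphere W, so the sign is −
Point 4:
  Lat: degrees = first 2 digits = 78, minutes = 23.1412; 78 + 23.1412/60 = 78.385687
  S → negative
  Lon: split at 3 digits → 179° and 28.2322′; 179 + 28.2322/60 = 179.470537
  E → positive
Point 5:
  φ: 88 + 55/60 + 19.39/3600 = 88.922053
  N ⇒ keep positive
  λ: 79 + 43/60 + 7.9/3600 = 79.718861
  W → negative
Point 6:
  Lat: 49′ + 16.59″ = 49.27650′; 68 + 49.27650/60 = 68.821275
  S ⇒ negate
  λ: 13′ + 12.9″ = 13.21500′; 16 + 13.21500/60 = 16.220250
  W ⇒ negate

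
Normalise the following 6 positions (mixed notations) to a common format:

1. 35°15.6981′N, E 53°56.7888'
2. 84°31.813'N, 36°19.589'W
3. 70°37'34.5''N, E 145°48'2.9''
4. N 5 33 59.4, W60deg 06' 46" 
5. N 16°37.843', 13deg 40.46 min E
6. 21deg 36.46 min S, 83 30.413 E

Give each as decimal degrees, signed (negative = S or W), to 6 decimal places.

1. 35.261635, 53.946480
2. 84.530217, -36.326483
3. 70.626250, 145.800806
4. 5.566500, -60.112778
5. 16.630717, 13.674333
6. -21.607667, 83.506883

Point 1:
  Lat: 35 + 15.6981/60 = 35.2616350
  N ⇒ keep positive
  Longitude: 56.7888′ = 0.946480°; total 53.9464800
  E ⇒ keep positive
Point 2:
  φ: 31.813′ = 0.530217°; total 84.5302167
  N → positive
  Lon: 19.589′ = 0.326483°; total 36.3264833
  hemisphere W, so the sign is −
Point 3:
  Latitude: 70° + 37/60 + 34.5/3600 = 70 + 0.616667 + 0.009583 = 70.6262500
  N ⇒ keep positive
  Lon: 145° + 48/60 + 2.9/3600 = 145 + 0.800000 + 0.000806 = 145.8008056
  E → positive
Point 4:
  Lat: 5° + 33/60 + 59.4/3600 = 5 + 0.550000 + 0.016500 = 5.5665000
  N → positive
  λ: 60° + 6/60 + 46/3600 = 60 + 0.100000 + 0.012778 = 60.1127778
  hemisphere W, so the sign is −
Point 5:
  φ: 16 + 37.843/60 = 16.6307167
  N ⇒ keep positive
  Longitude: 13 + 40.46/60 = 13.6743333
  E ⇒ keep positive
Point 6:
  Latitude: 36.46′ = 0.607667°; total 21.6076667
  S → negative
  λ: 83 + 30.413/60 = 83.5068833
  E → positive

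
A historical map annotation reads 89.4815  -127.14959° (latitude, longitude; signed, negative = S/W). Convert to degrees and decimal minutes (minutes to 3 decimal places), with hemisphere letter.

φ: 89° + 0.481500 × 60 = 89° 28.89000′
Longitude is negative → W; |value| = 127.149590
λ: 127° + 0.149590 × 60 = 127° 8.97540′

89° 28.890′ N, 127° 8.975′ W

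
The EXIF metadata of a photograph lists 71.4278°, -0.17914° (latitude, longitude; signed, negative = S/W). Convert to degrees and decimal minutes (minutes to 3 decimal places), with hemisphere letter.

71° 25.668′ N, 0° 10.748′ W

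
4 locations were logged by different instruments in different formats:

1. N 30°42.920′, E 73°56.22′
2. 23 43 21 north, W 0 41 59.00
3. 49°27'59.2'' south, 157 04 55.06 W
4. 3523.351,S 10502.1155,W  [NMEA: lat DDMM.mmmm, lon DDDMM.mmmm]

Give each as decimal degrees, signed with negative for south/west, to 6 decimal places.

Point 1:
  Lat: 42.92′ = 0.715333°; total 30.7153333
  N → positive
  Longitude: 56.22′ = 0.937000°; total 73.9370000
  E → positive
Point 2:
  Lat: 23° + 43/60 + 21/3600 = 23 + 0.716667 + 0.005833 = 23.7225000
  N → positive
  Longitude: 0 + 41/60 + 59/3600 = 0.6997222
  W ⇒ negate
Point 3:
  φ: 27′ + 59.2″ = 27.98667′; 49 + 27.98667/60 = 49.4664444
  S → negative
  Lon: 157° + 4/60 + 55.06/3600 = 157 + 0.066667 + 0.015294 = 157.0819611
  hemisphere W, so the sign is −
Point 4:
  Lat: degrees = first 2 digits = 35, minutes = 23.351; 35 + 23.351/60 = 35.3891833
  S ⇒ negate
  Longitude: degrees = first 3 digits = 105, minutes = 2.1155; 105 + 2.1155/60 = 105.0352583
  hemisphere W, so the sign is −

1. 30.715333, 73.937000
2. 23.722500, -0.699722
3. -49.466444, -157.081961
4. -35.389183, -105.035258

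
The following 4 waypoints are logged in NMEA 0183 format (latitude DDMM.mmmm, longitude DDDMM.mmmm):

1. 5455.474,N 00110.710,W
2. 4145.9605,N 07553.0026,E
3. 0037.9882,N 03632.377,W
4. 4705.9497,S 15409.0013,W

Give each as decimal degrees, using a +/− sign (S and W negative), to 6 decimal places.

Point 1:
  Lat: degrees = first 2 digits = 54, minutes = 55.474; 54 + 55.474/60 = 54.9245667
  N ⇒ keep positive
  Lon: degrees = first 3 digits = 1, minutes = 10.71; 1 + 10.71/60 = 1.1785000
  W → negative
Point 2:
  Lat: degrees = first 2 digits = 41, minutes = 45.9605; 41 + 45.9605/60 = 41.7660083
  N → positive
  Lon: split at 3 digits → 075° and 53.0026′; 75 + 53.0026/60 = 75.8833767
  E ⇒ keep positive
Point 3:
  φ: degrees = first 2 digits = 0, minutes = 37.9882; 0 + 37.9882/60 = 0.6331367
  N ⇒ keep positive
  λ: split at 3 digits → 036° and 32.377′; 36 + 32.377/60 = 36.5396167
  W ⇒ negate
Point 4:
  Latitude: split at 2 digits → 47° and 5.9497′; 47 + 5.9497/60 = 47.0991617
  S ⇒ negate
  Longitude: degrees = first 3 digits = 154, minutes = 9.0013; 154 + 9.0013/60 = 154.1500217
  W → negative

1. 54.924567, -1.178500
2. 41.766008, 75.883377
3. 0.633137, -36.539617
4. -47.099162, -154.150022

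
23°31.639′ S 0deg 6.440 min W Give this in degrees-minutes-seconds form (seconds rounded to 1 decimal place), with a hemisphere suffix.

23°31′38.3″ S, 0°06′26.4″ W

Lat: 31.63900′ → 31′ and 0.63900 × 60 = 38.340″
Lon: fractional minutes 0.44000 × 60 = 26.400″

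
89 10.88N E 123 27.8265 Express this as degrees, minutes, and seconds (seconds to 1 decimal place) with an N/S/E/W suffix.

89°10′52.8″ N, 123°27′49.6″ E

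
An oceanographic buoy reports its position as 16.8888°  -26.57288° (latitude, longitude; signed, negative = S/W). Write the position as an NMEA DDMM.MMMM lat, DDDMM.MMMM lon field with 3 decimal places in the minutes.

φ: fractional part 0.888800 → 53.32800 minutes
Longitude is negative → W; |value| = 26.572880
λ: 26° + 0.572880 × 60 = 26° 34.37280′

1653.328,N / 02634.373,W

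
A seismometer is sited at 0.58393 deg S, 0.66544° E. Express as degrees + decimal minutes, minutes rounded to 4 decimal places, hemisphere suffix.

Latitude: fractional part 0.583930 → 35.035800 minutes
Longitude: minutes = (0.665440 − 0) × 60 = 39.926400

0° 35.0358′ S, 0° 39.9264′ E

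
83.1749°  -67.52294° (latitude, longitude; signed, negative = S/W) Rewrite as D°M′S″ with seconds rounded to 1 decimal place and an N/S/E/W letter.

83°10′29.6″ N, 67°31′22.6″ W

φ: whole degrees 83; 10.49400′ → 10′ and 29.640″
Longitude is negative → W; |value| = 67.522940
Lon: 0.522940° → 31.37640′; 0.37640 × 60 = 22.584″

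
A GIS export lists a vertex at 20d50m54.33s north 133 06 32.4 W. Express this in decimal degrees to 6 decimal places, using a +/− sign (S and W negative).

φ: 20° + 50/60 + 54.33/3600 = 20 + 0.833333 + 0.015092 = 20.8484250
N → positive
Lon: 6′ + 32.4″ = 6.54000′; 133 + 6.54000/60 = 133.1090000
hemisphere W, so the sign is −

20.848425, -133.109000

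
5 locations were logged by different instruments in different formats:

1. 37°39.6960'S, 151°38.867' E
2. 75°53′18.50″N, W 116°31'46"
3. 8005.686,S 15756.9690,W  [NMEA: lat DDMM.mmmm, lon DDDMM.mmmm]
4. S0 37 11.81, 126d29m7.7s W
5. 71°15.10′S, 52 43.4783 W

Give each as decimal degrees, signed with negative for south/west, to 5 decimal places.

1. -37.66160, 151.64778
2. 75.88847, -116.52944
3. -80.09477, -157.94948
4. -0.61995, -126.48547
5. -71.25167, -52.72464

Point 1:
  Latitude: 39.696′ = 0.661600°; total 37.661600
  S ⇒ negate
  λ: 151 + 38.867/60 = 151.647783
  E ⇒ keep positive
Point 2:
  φ: 75 + 53/60 + 18.5/3600 = 75.888472
  N → positive
  λ: 116° + 31/60 + 46/3600 = 116 + 0.516667 + 0.012778 = 116.529444
  W ⇒ negate
Point 3:
  Lat: split at 2 digits → 80° and 5.686′; 80 + 5.686/60 = 80.094767
  hemisphere S, so the sign is −
  λ: split at 3 digits → 157° and 56.969′; 157 + 56.969/60 = 157.949483
  W → negative
Point 4:
  Lat: 37′ + 11.81″ = 37.19683′; 0 + 37.19683/60 = 0.619947
  S ⇒ negate
  λ: 29′ + 7.7″ = 29.12833′; 126 + 29.12833/60 = 126.485472
  hemisphere W, so the sign is −
Point 5:
  Latitude: 15.1′ = 0.251667°; total 71.251667
  S → negative
  λ: 43.4783′ = 0.724638°; total 52.724638
  hemisphere W, so the sign is −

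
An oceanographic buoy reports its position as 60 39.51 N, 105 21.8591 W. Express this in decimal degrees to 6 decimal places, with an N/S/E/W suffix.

60.658500° N, 105.364318° W

φ: 39.51′ = 0.658500°; total 60.6585000
λ: 105 + 21.8591/60 = 105.3643183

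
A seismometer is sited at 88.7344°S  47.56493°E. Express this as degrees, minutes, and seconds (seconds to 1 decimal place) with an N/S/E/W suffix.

88°44′3.8″ S, 47°33′53.7″ E

Latitude: 0.734400 × 60 = 44.06400′ → 44′, remainder × 60 = 3.840″
Lon: 0.564930 × 60 = 33.89580′ → 33′, remainder × 60 = 53.748″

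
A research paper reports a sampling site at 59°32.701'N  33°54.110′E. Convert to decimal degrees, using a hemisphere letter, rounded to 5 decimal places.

φ: 59 + 32.701/60 = 59.545017
λ: 33 + 54.11/60 = 33.901833

59.54502° N, 33.90183° E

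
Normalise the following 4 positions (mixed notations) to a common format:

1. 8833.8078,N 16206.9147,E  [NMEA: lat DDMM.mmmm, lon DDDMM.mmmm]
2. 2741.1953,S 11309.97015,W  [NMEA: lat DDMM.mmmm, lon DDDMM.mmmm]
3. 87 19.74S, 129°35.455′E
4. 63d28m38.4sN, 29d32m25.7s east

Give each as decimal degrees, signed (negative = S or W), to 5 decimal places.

1. 88.56346, 162.11525
2. -27.68659, -113.16617
3. -87.32900, 129.59092
4. 63.47733, 29.54047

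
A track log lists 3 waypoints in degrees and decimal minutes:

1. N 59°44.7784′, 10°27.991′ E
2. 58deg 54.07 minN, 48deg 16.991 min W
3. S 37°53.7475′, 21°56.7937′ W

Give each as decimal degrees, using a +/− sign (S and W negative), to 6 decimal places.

Point 1:
  φ: 59 + 44.7784/60 = 59.7463067
  N → positive
  Lon: 27.991′ = 0.466517°; total 10.4665167
  E ⇒ keep positive
Point 2:
  φ: 54.07′ = 0.901167°; total 58.9011667
  N ⇒ keep positive
  Lon: 48 + 16.991/60 = 48.2831833
  W → negative
Point 3:
  Latitude: 37 + 53.7475/60 = 37.8957917
  S ⇒ negate
  λ: 21 + 56.7937/60 = 21.9465617
  W ⇒ negate

1. 59.746307, 10.466517
2. 58.901167, -48.283183
3. -37.895792, -21.946562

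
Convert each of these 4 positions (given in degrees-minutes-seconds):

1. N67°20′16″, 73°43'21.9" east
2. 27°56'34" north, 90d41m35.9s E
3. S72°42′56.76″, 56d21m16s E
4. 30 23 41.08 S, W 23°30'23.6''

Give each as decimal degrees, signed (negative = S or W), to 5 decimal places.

Point 1:
  Latitude: 67 + 20/60 + 16/3600 = 67.337778
  N ⇒ keep positive
  Lon: 43′ + 21.9″ = 43.36500′; 73 + 43.36500/60 = 73.722750
  E ⇒ keep positive
Point 2:
  Lat: 27 + 56/60 + 34/3600 = 27.942778
  N → positive
  Longitude: 90 + 41/60 + 35.9/3600 = 90.693306
  E ⇒ keep positive
Point 3:
  φ: 42′ + 56.76″ = 42.94600′; 72 + 42.94600/60 = 72.715767
  S ⇒ negate
  Longitude: 21′ + 16″ = 21.26667′; 56 + 21.26667/60 = 56.354444
  E ⇒ keep positive
Point 4:
  Lat: 30° + 23/60 + 41.08/3600 = 30 + 0.383333 + 0.011411 = 30.394744
  S → negative
  Lon: 23 + 30/60 + 23.6/3600 = 23.506556
  W → negative

1. 67.33778, 73.72275
2. 27.94278, 90.69331
3. -72.71577, 56.35444
4. -30.39474, -23.50656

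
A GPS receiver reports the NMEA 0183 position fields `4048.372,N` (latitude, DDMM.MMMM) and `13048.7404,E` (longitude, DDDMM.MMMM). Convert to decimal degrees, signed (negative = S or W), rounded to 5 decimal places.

40.80620, 130.81234

Lat: degrees = first 2 digits = 40, minutes = 48.372; 40 + 48.372/60 = 40.806200
N ⇒ keep positive
Longitude: split at 3 digits → 130° and 48.7404′; 130 + 48.7404/60 = 130.812340
E → positive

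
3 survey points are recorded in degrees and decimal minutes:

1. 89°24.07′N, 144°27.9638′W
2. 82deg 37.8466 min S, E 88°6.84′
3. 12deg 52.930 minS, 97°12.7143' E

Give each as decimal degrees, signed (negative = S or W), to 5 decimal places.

Point 1:
  Latitude: 89 + 24.07/60 = 89.401167
  N → positive
  Longitude: 144 + 27.9638/60 = 144.466063
  W ⇒ negate
Point 2:
  Latitude: 82 + 37.8466/60 = 82.630777
  S → negative
  λ: 6.84′ = 0.114000°; total 88.114000
  E → positive
Point 3:
  φ: 52.93′ = 0.882167°; total 12.882167
  hemisphere S, so the sign is −
  Longitude: 97 + 12.7143/60 = 97.211905
  E → positive

1. 89.40117, -144.46606
2. -82.63078, 88.11400
3. -12.88217, 97.21191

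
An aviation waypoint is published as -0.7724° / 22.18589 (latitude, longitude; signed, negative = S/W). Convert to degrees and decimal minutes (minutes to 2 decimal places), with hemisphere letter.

0° 46.34′ S, 22° 11.15′ E

Latitude is negative → S; |value| = 0.772400
φ: minutes = (0.772400 − 0) × 60 = 46.3440
λ: 22° + 0.185890 × 60 = 22° 11.1534′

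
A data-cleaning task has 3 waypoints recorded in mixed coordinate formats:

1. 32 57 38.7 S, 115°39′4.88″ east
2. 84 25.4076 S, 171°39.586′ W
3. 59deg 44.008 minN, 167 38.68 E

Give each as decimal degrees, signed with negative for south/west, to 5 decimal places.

Point 1:
  φ: 32 + 57/60 + 38.7/3600 = 32.960750
  S → negative
  Lon: 115 + 39/60 + 4.88/3600 = 115.651356
  E → positive
Point 2:
  φ: 25.4076′ = 0.423460°; total 84.423460
  hemisphere S, so the sign is −
  Longitude: 171 + 39.586/60 = 171.659767
  W ⇒ negate
Point 3:
  Latitude: 44.008′ = 0.733467°; total 59.733467
  N ⇒ keep positive
  Lon: 38.68′ = 0.644667°; total 167.644667
  E ⇒ keep positive

1. -32.96075, 115.65136
2. -84.42346, -171.65977
3. 59.73347, 167.64467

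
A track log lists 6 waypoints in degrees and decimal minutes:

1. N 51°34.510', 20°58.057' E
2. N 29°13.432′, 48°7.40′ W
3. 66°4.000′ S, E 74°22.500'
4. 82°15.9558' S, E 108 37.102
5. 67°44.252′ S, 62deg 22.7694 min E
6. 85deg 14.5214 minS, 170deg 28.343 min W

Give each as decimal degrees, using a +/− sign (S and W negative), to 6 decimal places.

Point 1:
  Latitude: 34.51′ = 0.575167°; total 51.5751667
  N → positive
  Lon: 20 + 58.057/60 = 20.9676167
  E → positive
Point 2:
  φ: 13.432′ = 0.223867°; total 29.2238667
  N → positive
  Longitude: 48 + 7.4/60 = 48.1233333
  hemisphere W, so the sign is −
Point 3:
  Lat: 4′ = 0.066667°; total 66.0666667
  S ⇒ negate
  Longitude: 22.5′ = 0.375000°; total 74.3750000
  E → positive
Point 4:
  φ: 15.9558′ = 0.265930°; total 82.2659300
  S ⇒ negate
  Longitude: 37.102′ = 0.618367°; total 108.6183667
  E ⇒ keep positive
Point 5:
  Lat: 44.252′ = 0.737533°; total 67.7375333
  S ⇒ negate
  Lon: 62 + 22.7694/60 = 62.3794900
  E ⇒ keep positive
Point 6:
  Lat: 85 + 14.5214/60 = 85.2420233
  S → negative
  Longitude: 170 + 28.343/60 = 170.4723833
  W ⇒ negate

1. 51.575167, 20.967617
2. 29.223867, -48.123333
3. -66.066667, 74.375000
4. -82.265930, 108.618367
5. -67.737533, 62.379490
6. -85.242023, -170.472383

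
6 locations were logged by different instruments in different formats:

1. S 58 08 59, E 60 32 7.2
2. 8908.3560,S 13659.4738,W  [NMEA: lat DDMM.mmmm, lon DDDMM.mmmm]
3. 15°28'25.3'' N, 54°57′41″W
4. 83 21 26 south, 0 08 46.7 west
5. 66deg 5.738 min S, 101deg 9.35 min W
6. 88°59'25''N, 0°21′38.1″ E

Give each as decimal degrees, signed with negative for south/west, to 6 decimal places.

1. -58.149722, 60.535333
2. -89.139267, -136.991230
3. 15.473694, -54.961389
4. -83.357222, -0.146306
5. -66.095633, -101.155833
6. 88.990278, 0.360583

Point 1:
  Latitude: 58° + 8/60 + 59/3600 = 58 + 0.133333 + 0.016389 = 58.1497222
  S → negative
  Lon: 60 + 32/60 + 7.2/3600 = 60.5353333
  E ⇒ keep positive
Point 2:
  Latitude: degrees = first 2 digits = 89, minutes = 8.356; 89 + 8.356/60 = 89.1392667
  S ⇒ negate
  Longitude: split at 3 digits → 136° and 59.4738′; 136 + 59.4738/60 = 136.9912300
  W → negative
Point 3:
  Lat: 28′ + 25.3″ = 28.42167′; 15 + 28.42167/60 = 15.4736944
  N ⇒ keep positive
  Lon: 54 + 57/60 + 41/3600 = 54.9613889
  W → negative
Point 4:
  Latitude: 83° + 21/60 + 26/3600 = 83 + 0.350000 + 0.007222 = 83.3572222
  S ⇒ negate
  Longitude: 8′ + 46.7″ = 8.77833′; 0 + 8.77833/60 = 0.1463056
  hemisphere W, so the sign is −
Point 5:
  Latitude: 66 + 5.738/60 = 66.0956333
  S ⇒ negate
  Lon: 101 + 9.35/60 = 101.1558333
  W ⇒ negate
Point 6:
  Latitude: 88 + 59/60 + 25/3600 = 88.9902778
  N ⇒ keep positive
  Longitude: 0 + 21/60 + 38.1/3600 = 0.3605833
  E → positive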